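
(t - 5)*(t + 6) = t^2 + t - 30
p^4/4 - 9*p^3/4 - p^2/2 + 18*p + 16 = (p/2 + 1/2)*(p/2 + 1)*(p - 8)*(p - 4)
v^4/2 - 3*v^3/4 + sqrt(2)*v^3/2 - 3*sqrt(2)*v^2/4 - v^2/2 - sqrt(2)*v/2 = v*(v/2 + sqrt(2)/2)*(v - 2)*(v + 1/2)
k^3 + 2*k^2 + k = k*(k + 1)^2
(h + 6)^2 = h^2 + 12*h + 36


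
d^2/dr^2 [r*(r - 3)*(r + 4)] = 6*r + 2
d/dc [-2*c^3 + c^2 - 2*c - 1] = -6*c^2 + 2*c - 2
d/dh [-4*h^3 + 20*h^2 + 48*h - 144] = -12*h^2 + 40*h + 48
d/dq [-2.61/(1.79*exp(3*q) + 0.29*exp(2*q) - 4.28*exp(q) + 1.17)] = (14.0157*exp(2*q) + 1.5138*exp(q) - 11.1708)*exp(q)/(1.79*exp(3*q) + 0.29*exp(2*q) - 4.28*exp(q) + 1.17)^2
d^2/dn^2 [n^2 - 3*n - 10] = 2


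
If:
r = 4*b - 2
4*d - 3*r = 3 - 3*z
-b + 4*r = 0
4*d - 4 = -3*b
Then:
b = 8/15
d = 3/5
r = 2/15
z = 1/3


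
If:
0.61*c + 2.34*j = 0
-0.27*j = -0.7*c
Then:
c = 0.00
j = 0.00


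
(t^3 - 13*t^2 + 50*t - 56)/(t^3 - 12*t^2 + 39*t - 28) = (t - 2)/(t - 1)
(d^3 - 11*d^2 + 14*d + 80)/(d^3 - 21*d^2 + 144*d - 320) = (d + 2)/(d - 8)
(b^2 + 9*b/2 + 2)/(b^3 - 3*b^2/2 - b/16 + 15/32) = 16*(b + 4)/(16*b^2 - 32*b + 15)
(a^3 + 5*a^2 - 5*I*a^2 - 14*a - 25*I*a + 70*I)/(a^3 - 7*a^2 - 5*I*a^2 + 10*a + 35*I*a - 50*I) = (a + 7)/(a - 5)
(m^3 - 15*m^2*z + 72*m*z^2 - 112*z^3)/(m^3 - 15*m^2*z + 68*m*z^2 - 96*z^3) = (m^2 - 11*m*z + 28*z^2)/(m^2 - 11*m*z + 24*z^2)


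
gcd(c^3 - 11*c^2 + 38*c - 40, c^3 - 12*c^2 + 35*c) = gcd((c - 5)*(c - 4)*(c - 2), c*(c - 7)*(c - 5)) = c - 5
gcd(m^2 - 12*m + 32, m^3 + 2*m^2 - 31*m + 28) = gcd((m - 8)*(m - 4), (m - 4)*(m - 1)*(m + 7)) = m - 4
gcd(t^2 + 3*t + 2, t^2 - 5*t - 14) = t + 2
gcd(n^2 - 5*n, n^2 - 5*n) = n^2 - 5*n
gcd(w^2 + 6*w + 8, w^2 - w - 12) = 1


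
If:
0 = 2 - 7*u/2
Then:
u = 4/7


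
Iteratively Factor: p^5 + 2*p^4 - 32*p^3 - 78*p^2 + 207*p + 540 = (p + 4)*(p^4 - 2*p^3 - 24*p^2 + 18*p + 135) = (p + 3)*(p + 4)*(p^3 - 5*p^2 - 9*p + 45) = (p - 5)*(p + 3)*(p + 4)*(p^2 - 9) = (p - 5)*(p - 3)*(p + 3)*(p + 4)*(p + 3)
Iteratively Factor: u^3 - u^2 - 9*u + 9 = (u - 3)*(u^2 + 2*u - 3) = (u - 3)*(u + 3)*(u - 1)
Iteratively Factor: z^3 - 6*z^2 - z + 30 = (z - 3)*(z^2 - 3*z - 10) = (z - 5)*(z - 3)*(z + 2)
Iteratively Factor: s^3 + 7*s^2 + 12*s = (s + 4)*(s^2 + 3*s) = (s + 3)*(s + 4)*(s)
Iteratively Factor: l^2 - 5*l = (l)*(l - 5)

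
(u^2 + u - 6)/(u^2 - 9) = (u - 2)/(u - 3)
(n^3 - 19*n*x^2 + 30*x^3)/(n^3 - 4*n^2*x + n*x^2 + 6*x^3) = (n + 5*x)/(n + x)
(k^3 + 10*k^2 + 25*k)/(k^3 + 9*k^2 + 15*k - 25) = k/(k - 1)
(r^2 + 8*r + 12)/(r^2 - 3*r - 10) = (r + 6)/(r - 5)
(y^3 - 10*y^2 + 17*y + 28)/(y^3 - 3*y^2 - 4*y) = (y - 7)/y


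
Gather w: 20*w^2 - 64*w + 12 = 20*w^2 - 64*w + 12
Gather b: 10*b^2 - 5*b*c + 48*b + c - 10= 10*b^2 + b*(48 - 5*c) + c - 10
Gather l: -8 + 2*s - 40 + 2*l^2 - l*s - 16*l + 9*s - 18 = 2*l^2 + l*(-s - 16) + 11*s - 66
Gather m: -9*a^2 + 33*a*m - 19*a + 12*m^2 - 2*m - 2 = -9*a^2 - 19*a + 12*m^2 + m*(33*a - 2) - 2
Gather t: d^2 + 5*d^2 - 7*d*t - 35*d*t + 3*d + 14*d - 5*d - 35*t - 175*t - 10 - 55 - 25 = 6*d^2 + 12*d + t*(-42*d - 210) - 90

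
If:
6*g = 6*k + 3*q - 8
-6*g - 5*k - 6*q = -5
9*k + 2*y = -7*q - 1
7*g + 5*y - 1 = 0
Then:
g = 641/87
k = 595/29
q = -2056/87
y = -880/87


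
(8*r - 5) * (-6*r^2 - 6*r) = -48*r^3 - 18*r^2 + 30*r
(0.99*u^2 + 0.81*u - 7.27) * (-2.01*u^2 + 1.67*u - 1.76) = -1.9899*u^4 + 0.0252000000000001*u^3 + 14.223*u^2 - 13.5665*u + 12.7952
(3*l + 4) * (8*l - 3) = 24*l^2 + 23*l - 12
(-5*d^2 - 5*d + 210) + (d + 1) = -5*d^2 - 4*d + 211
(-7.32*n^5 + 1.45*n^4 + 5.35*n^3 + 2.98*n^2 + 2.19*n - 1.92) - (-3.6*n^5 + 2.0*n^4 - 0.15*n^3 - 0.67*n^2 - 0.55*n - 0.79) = -3.72*n^5 - 0.55*n^4 + 5.5*n^3 + 3.65*n^2 + 2.74*n - 1.13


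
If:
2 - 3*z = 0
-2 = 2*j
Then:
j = -1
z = 2/3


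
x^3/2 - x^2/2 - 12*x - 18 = (x/2 + 1)*(x - 6)*(x + 3)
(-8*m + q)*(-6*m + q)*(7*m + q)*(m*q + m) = 336*m^4*q + 336*m^4 - 50*m^3*q^2 - 50*m^3*q - 7*m^2*q^3 - 7*m^2*q^2 + m*q^4 + m*q^3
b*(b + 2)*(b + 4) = b^3 + 6*b^2 + 8*b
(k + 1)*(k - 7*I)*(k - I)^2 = k^4 + k^3 - 9*I*k^3 - 15*k^2 - 9*I*k^2 - 15*k + 7*I*k + 7*I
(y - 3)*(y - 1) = y^2 - 4*y + 3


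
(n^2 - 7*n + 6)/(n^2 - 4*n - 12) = (n - 1)/(n + 2)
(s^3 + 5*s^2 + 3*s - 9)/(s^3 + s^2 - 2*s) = (s^2 + 6*s + 9)/(s*(s + 2))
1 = 1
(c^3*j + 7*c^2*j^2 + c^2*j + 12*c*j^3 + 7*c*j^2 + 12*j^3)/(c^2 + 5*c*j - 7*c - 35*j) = j*(c^3 + 7*c^2*j + c^2 + 12*c*j^2 + 7*c*j + 12*j^2)/(c^2 + 5*c*j - 7*c - 35*j)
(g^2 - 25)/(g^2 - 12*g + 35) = (g + 5)/(g - 7)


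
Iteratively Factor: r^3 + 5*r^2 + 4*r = (r + 4)*(r^2 + r) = (r + 1)*(r + 4)*(r)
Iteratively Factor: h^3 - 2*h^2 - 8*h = (h + 2)*(h^2 - 4*h) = (h - 4)*(h + 2)*(h)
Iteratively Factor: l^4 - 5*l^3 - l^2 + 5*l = (l - 5)*(l^3 - l) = l*(l - 5)*(l^2 - 1) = l*(l - 5)*(l - 1)*(l + 1)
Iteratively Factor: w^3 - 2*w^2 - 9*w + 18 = (w + 3)*(w^2 - 5*w + 6) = (w - 2)*(w + 3)*(w - 3)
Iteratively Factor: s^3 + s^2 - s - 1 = (s - 1)*(s^2 + 2*s + 1) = (s - 1)*(s + 1)*(s + 1)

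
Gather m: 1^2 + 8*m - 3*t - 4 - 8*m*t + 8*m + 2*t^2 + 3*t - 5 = m*(16 - 8*t) + 2*t^2 - 8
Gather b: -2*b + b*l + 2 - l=b*(l - 2) - l + 2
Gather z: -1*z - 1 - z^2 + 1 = -z^2 - z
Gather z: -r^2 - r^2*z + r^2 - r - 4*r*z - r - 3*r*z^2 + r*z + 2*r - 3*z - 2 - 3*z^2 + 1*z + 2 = z^2*(-3*r - 3) + z*(-r^2 - 3*r - 2)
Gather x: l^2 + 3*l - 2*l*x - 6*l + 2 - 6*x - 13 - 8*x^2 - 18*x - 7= l^2 - 3*l - 8*x^2 + x*(-2*l - 24) - 18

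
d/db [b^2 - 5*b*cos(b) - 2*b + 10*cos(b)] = 5*b*sin(b) + 2*b - 10*sin(b) - 5*cos(b) - 2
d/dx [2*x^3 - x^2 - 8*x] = 6*x^2 - 2*x - 8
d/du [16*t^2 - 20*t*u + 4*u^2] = -20*t + 8*u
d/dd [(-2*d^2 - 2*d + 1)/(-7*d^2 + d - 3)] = (-16*d^2 + 26*d + 5)/(49*d^4 - 14*d^3 + 43*d^2 - 6*d + 9)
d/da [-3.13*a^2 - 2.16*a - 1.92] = -6.26*a - 2.16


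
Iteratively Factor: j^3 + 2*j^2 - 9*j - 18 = (j + 2)*(j^2 - 9) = (j - 3)*(j + 2)*(j + 3)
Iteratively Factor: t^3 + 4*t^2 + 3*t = (t + 1)*(t^2 + 3*t) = (t + 1)*(t + 3)*(t)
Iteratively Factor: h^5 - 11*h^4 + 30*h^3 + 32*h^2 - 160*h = (h + 2)*(h^4 - 13*h^3 + 56*h^2 - 80*h) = (h - 5)*(h + 2)*(h^3 - 8*h^2 + 16*h) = (h - 5)*(h - 4)*(h + 2)*(h^2 - 4*h) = (h - 5)*(h - 4)^2*(h + 2)*(h)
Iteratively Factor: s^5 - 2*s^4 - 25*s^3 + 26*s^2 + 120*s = (s)*(s^4 - 2*s^3 - 25*s^2 + 26*s + 120) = s*(s - 5)*(s^3 + 3*s^2 - 10*s - 24) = s*(s - 5)*(s + 4)*(s^2 - s - 6) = s*(s - 5)*(s - 3)*(s + 4)*(s + 2)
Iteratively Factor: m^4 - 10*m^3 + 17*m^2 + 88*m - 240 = (m - 4)*(m^3 - 6*m^2 - 7*m + 60) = (m - 4)^2*(m^2 - 2*m - 15) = (m - 4)^2*(m + 3)*(m - 5)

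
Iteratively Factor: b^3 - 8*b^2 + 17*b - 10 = (b - 1)*(b^2 - 7*b + 10) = (b - 2)*(b - 1)*(b - 5)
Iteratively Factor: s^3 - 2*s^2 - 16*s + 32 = (s + 4)*(s^2 - 6*s + 8) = (s - 2)*(s + 4)*(s - 4)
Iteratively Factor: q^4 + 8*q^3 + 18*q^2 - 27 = (q + 3)*(q^3 + 5*q^2 + 3*q - 9) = (q + 3)^2*(q^2 + 2*q - 3) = (q - 1)*(q + 3)^2*(q + 3)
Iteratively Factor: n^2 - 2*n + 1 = (n - 1)*(n - 1)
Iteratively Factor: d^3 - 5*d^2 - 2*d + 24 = (d - 3)*(d^2 - 2*d - 8) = (d - 4)*(d - 3)*(d + 2)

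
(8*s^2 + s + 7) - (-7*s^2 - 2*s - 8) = 15*s^2 + 3*s + 15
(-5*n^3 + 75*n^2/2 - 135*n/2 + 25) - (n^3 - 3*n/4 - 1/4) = -6*n^3 + 75*n^2/2 - 267*n/4 + 101/4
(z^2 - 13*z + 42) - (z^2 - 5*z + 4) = 38 - 8*z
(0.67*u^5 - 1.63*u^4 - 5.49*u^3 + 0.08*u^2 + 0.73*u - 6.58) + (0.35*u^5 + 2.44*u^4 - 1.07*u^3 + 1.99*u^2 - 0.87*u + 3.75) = 1.02*u^5 + 0.81*u^4 - 6.56*u^3 + 2.07*u^2 - 0.14*u - 2.83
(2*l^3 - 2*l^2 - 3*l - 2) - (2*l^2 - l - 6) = 2*l^3 - 4*l^2 - 2*l + 4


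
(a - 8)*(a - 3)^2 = a^3 - 14*a^2 + 57*a - 72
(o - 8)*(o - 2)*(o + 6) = o^3 - 4*o^2 - 44*o + 96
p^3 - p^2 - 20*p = p*(p - 5)*(p + 4)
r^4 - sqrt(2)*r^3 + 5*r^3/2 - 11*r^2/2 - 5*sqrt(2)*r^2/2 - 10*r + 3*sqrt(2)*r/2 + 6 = (r - 1/2)*(r + 3)*(r - 2*sqrt(2))*(r + sqrt(2))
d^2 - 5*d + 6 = (d - 3)*(d - 2)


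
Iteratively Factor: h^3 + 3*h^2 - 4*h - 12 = (h + 3)*(h^2 - 4) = (h - 2)*(h + 3)*(h + 2)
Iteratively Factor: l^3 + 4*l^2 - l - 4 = (l - 1)*(l^2 + 5*l + 4) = (l - 1)*(l + 1)*(l + 4)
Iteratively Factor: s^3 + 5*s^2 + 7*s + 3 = (s + 1)*(s^2 + 4*s + 3) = (s + 1)*(s + 3)*(s + 1)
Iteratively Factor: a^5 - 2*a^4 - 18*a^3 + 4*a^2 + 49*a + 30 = (a + 1)*(a^4 - 3*a^3 - 15*a^2 + 19*a + 30) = (a + 1)^2*(a^3 - 4*a^2 - 11*a + 30) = (a - 5)*(a + 1)^2*(a^2 + a - 6) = (a - 5)*(a + 1)^2*(a + 3)*(a - 2)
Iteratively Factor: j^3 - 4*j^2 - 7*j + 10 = (j - 1)*(j^2 - 3*j - 10) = (j - 1)*(j + 2)*(j - 5)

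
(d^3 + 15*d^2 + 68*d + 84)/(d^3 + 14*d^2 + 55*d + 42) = (d + 2)/(d + 1)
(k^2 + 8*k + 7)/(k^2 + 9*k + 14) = (k + 1)/(k + 2)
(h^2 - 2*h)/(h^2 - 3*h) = (h - 2)/(h - 3)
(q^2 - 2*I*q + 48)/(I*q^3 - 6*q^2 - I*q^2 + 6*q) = (-I*q - 8)/(q*(q - 1))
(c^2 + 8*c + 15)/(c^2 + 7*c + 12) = (c + 5)/(c + 4)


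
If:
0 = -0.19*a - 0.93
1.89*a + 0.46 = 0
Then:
No Solution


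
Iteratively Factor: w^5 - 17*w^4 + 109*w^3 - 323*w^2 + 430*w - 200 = (w - 5)*(w^4 - 12*w^3 + 49*w^2 - 78*w + 40) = (w - 5)*(w - 1)*(w^3 - 11*w^2 + 38*w - 40) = (w - 5)*(w - 4)*(w - 1)*(w^2 - 7*w + 10) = (w - 5)*(w - 4)*(w - 2)*(w - 1)*(w - 5)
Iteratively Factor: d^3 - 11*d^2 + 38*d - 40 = (d - 5)*(d^2 - 6*d + 8) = (d - 5)*(d - 4)*(d - 2)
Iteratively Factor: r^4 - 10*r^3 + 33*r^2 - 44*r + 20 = (r - 2)*(r^3 - 8*r^2 + 17*r - 10) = (r - 5)*(r - 2)*(r^2 - 3*r + 2) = (r - 5)*(r - 2)^2*(r - 1)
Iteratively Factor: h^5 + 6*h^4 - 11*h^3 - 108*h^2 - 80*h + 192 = (h + 4)*(h^4 + 2*h^3 - 19*h^2 - 32*h + 48) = (h + 4)^2*(h^3 - 2*h^2 - 11*h + 12) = (h + 3)*(h + 4)^2*(h^2 - 5*h + 4) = (h - 1)*(h + 3)*(h + 4)^2*(h - 4)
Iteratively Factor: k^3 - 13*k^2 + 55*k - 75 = (k - 5)*(k^2 - 8*k + 15) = (k - 5)*(k - 3)*(k - 5)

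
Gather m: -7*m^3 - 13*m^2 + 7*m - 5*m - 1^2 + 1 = -7*m^3 - 13*m^2 + 2*m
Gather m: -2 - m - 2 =-m - 4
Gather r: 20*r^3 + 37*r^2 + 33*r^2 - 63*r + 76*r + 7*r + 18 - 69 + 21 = 20*r^3 + 70*r^2 + 20*r - 30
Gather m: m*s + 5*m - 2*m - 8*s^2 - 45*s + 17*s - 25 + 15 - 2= m*(s + 3) - 8*s^2 - 28*s - 12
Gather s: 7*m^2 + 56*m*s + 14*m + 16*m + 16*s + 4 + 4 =7*m^2 + 30*m + s*(56*m + 16) + 8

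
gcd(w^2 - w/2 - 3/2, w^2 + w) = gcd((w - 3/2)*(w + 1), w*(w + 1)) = w + 1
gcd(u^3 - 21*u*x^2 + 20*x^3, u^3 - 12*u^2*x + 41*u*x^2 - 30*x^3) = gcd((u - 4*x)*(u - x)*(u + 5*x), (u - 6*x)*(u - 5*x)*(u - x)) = -u + x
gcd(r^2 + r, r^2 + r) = r^2 + r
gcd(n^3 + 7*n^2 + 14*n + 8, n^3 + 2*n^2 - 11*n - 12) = n^2 + 5*n + 4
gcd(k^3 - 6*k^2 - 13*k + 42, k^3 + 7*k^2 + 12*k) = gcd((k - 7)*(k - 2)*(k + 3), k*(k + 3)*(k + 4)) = k + 3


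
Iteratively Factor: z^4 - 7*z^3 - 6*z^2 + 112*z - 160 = (z + 4)*(z^3 - 11*z^2 + 38*z - 40) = (z - 2)*(z + 4)*(z^2 - 9*z + 20) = (z - 4)*(z - 2)*(z + 4)*(z - 5)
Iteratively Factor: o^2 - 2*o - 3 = (o - 3)*(o + 1)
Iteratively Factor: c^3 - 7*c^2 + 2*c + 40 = (c - 4)*(c^2 - 3*c - 10) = (c - 5)*(c - 4)*(c + 2)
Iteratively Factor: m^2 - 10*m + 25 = (m - 5)*(m - 5)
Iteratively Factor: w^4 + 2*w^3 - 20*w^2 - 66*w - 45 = (w + 1)*(w^3 + w^2 - 21*w - 45) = (w + 1)*(w + 3)*(w^2 - 2*w - 15) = (w + 1)*(w + 3)^2*(w - 5)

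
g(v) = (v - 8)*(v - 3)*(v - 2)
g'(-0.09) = 48.36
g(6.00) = -24.00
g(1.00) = -14.00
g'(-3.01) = 151.44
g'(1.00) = 23.00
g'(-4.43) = 220.05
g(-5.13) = -761.11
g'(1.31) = 17.09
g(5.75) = -23.20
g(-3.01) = -331.51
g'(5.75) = -4.31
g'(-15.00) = 1111.00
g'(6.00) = -2.00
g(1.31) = -7.80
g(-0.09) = -52.25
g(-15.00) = -7038.00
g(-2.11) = -212.33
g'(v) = (v - 8)*(v - 3) + (v - 8)*(v - 2) + (v - 3)*(v - 2) = 3*v^2 - 26*v + 46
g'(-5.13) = 258.33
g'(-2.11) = 114.22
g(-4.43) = -593.84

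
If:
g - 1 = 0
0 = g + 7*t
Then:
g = 1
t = -1/7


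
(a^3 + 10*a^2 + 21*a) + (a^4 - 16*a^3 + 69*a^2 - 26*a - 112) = a^4 - 15*a^3 + 79*a^2 - 5*a - 112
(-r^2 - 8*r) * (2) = -2*r^2 - 16*r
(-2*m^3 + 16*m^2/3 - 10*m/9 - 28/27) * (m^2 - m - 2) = -2*m^5 + 22*m^4/3 - 22*m^3/9 - 286*m^2/27 + 88*m/27 + 56/27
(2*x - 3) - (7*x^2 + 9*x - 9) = -7*x^2 - 7*x + 6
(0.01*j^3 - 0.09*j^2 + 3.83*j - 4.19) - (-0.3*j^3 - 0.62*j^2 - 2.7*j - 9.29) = 0.31*j^3 + 0.53*j^2 + 6.53*j + 5.1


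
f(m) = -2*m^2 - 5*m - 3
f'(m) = -4*m - 5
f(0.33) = -4.87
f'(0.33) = -6.32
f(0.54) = -6.28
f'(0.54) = -7.16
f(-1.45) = 0.04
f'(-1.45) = 0.80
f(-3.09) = -6.65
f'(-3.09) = 7.36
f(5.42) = -88.85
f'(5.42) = -26.68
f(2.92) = -34.65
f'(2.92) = -16.68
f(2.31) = -25.22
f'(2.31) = -14.24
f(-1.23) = 0.12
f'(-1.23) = -0.08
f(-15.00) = -378.00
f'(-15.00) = 55.00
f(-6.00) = -45.00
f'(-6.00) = 19.00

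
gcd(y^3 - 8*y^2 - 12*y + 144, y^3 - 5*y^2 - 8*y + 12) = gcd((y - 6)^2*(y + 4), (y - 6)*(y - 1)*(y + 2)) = y - 6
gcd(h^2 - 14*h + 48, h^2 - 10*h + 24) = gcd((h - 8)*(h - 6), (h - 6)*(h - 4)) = h - 6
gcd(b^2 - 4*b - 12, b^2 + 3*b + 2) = b + 2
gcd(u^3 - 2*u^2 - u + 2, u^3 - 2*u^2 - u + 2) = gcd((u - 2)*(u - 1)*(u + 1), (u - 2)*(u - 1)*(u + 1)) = u^3 - 2*u^2 - u + 2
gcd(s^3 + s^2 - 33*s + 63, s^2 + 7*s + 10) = 1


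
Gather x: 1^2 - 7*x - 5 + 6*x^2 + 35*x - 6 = 6*x^2 + 28*x - 10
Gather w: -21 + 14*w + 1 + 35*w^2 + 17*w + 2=35*w^2 + 31*w - 18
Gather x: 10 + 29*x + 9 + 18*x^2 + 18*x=18*x^2 + 47*x + 19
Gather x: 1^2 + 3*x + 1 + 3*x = 6*x + 2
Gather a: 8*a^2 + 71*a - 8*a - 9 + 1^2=8*a^2 + 63*a - 8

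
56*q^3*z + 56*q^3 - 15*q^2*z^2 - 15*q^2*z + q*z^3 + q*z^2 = (-8*q + z)*(-7*q + z)*(q*z + q)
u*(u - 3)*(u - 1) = u^3 - 4*u^2 + 3*u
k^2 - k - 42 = (k - 7)*(k + 6)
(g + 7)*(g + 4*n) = g^2 + 4*g*n + 7*g + 28*n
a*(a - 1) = a^2 - a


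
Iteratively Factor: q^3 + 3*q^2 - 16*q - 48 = (q - 4)*(q^2 + 7*q + 12) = (q - 4)*(q + 3)*(q + 4)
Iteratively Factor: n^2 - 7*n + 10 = (n - 5)*(n - 2)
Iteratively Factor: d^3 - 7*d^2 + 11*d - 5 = (d - 5)*(d^2 - 2*d + 1) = (d - 5)*(d - 1)*(d - 1)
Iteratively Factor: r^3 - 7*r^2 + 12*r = (r)*(r^2 - 7*r + 12) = r*(r - 3)*(r - 4)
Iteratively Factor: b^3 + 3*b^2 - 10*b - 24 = (b - 3)*(b^2 + 6*b + 8) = (b - 3)*(b + 2)*(b + 4)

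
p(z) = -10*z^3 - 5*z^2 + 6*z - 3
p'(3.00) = -294.00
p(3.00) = -300.00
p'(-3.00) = -234.00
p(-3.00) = 204.00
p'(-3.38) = -302.93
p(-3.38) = 305.74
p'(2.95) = -284.58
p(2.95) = -285.54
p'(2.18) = -158.37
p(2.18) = -117.28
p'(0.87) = -25.41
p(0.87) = -8.15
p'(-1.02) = -15.01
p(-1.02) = -3.71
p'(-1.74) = -67.43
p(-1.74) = 24.10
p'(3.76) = -455.73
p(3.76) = -582.70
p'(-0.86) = -7.59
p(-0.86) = -5.50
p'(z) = -30*z^2 - 10*z + 6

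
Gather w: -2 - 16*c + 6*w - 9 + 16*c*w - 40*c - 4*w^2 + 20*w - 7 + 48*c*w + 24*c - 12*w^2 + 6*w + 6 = -32*c - 16*w^2 + w*(64*c + 32) - 12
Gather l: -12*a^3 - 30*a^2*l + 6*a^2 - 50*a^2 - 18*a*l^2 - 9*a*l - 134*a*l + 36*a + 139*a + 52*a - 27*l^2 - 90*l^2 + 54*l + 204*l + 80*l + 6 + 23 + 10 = -12*a^3 - 44*a^2 + 227*a + l^2*(-18*a - 117) + l*(-30*a^2 - 143*a + 338) + 39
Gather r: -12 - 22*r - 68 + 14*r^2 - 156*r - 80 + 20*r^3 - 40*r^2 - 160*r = 20*r^3 - 26*r^2 - 338*r - 160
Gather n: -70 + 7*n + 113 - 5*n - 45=2*n - 2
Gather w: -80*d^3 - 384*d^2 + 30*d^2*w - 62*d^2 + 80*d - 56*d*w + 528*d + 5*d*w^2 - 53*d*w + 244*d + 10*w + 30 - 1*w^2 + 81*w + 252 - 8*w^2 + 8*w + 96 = -80*d^3 - 446*d^2 + 852*d + w^2*(5*d - 9) + w*(30*d^2 - 109*d + 99) + 378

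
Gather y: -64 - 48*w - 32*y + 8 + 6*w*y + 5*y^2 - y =-48*w + 5*y^2 + y*(6*w - 33) - 56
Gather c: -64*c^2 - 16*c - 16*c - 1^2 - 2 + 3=-64*c^2 - 32*c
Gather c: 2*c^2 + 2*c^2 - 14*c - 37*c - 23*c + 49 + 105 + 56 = 4*c^2 - 74*c + 210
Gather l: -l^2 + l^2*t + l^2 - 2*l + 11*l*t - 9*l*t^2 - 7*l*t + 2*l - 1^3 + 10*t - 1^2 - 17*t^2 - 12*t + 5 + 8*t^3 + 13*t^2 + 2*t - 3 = l^2*t + l*(-9*t^2 + 4*t) + 8*t^3 - 4*t^2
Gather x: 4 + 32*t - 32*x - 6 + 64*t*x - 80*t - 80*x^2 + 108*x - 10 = -48*t - 80*x^2 + x*(64*t + 76) - 12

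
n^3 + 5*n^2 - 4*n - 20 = (n - 2)*(n + 2)*(n + 5)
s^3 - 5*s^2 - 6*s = s*(s - 6)*(s + 1)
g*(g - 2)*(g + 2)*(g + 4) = g^4 + 4*g^3 - 4*g^2 - 16*g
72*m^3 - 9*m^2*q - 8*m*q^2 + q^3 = (-8*m + q)*(-3*m + q)*(3*m + q)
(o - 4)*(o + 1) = o^2 - 3*o - 4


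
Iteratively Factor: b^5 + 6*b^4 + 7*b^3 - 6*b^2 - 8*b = (b + 1)*(b^4 + 5*b^3 + 2*b^2 - 8*b) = (b + 1)*(b + 4)*(b^3 + b^2 - 2*b) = b*(b + 1)*(b + 4)*(b^2 + b - 2) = b*(b - 1)*(b + 1)*(b + 4)*(b + 2)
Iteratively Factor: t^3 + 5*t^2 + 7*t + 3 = (t + 1)*(t^2 + 4*t + 3) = (t + 1)*(t + 3)*(t + 1)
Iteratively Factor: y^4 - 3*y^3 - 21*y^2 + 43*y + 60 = (y + 4)*(y^3 - 7*y^2 + 7*y + 15) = (y - 3)*(y + 4)*(y^2 - 4*y - 5) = (y - 5)*(y - 3)*(y + 4)*(y + 1)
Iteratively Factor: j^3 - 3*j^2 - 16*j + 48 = (j - 4)*(j^2 + j - 12) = (j - 4)*(j + 4)*(j - 3)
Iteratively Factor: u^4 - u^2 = (u + 1)*(u^3 - u^2) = u*(u + 1)*(u^2 - u) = u^2*(u + 1)*(u - 1)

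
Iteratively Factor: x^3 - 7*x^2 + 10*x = (x - 2)*(x^2 - 5*x) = x*(x - 2)*(x - 5)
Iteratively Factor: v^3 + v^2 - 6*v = (v + 3)*(v^2 - 2*v) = v*(v + 3)*(v - 2)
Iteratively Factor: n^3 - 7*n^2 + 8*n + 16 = (n + 1)*(n^2 - 8*n + 16) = (n - 4)*(n + 1)*(n - 4)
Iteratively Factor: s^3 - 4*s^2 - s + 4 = (s - 1)*(s^2 - 3*s - 4) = (s - 1)*(s + 1)*(s - 4)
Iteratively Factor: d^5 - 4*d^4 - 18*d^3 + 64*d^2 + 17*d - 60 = (d - 5)*(d^4 + d^3 - 13*d^2 - d + 12) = (d - 5)*(d - 1)*(d^3 + 2*d^2 - 11*d - 12) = (d - 5)*(d - 3)*(d - 1)*(d^2 + 5*d + 4) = (d - 5)*(d - 3)*(d - 1)*(d + 1)*(d + 4)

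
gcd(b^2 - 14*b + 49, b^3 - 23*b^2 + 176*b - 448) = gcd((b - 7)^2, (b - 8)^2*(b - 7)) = b - 7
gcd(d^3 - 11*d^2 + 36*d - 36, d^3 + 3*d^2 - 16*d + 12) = d - 2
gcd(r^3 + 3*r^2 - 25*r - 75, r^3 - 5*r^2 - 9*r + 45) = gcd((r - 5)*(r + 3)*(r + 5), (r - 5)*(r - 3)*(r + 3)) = r^2 - 2*r - 15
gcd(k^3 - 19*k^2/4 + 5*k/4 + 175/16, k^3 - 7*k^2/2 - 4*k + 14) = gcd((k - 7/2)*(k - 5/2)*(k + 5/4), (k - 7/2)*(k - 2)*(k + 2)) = k - 7/2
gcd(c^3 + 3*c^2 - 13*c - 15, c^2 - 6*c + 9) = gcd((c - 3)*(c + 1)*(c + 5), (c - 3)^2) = c - 3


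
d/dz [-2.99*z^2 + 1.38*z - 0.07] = 1.38 - 5.98*z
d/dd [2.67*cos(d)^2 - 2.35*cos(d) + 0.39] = (2.35 - 5.34*cos(d))*sin(d)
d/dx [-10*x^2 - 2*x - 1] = -20*x - 2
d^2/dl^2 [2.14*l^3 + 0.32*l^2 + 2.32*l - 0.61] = 12.84*l + 0.64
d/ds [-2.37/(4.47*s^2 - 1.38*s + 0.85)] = (21.1878*s - 3.2706)/(4.47*s^2 - 1.38*s + 0.85)^2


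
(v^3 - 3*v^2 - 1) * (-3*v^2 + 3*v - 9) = -3*v^5 + 12*v^4 - 18*v^3 + 30*v^2 - 3*v + 9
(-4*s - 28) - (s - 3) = -5*s - 25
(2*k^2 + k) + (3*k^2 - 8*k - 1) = 5*k^2 - 7*k - 1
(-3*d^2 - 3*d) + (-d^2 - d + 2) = -4*d^2 - 4*d + 2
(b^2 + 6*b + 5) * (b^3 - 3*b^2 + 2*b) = b^5 + 3*b^4 - 11*b^3 - 3*b^2 + 10*b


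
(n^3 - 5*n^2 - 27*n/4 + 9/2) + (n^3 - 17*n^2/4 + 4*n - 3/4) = 2*n^3 - 37*n^2/4 - 11*n/4 + 15/4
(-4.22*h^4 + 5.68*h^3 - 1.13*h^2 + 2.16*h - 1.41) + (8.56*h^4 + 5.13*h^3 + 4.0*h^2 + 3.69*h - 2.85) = 4.34*h^4 + 10.81*h^3 + 2.87*h^2 + 5.85*h - 4.26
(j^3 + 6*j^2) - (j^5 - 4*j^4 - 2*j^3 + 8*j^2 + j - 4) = -j^5 + 4*j^4 + 3*j^3 - 2*j^2 - j + 4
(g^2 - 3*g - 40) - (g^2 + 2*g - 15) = -5*g - 25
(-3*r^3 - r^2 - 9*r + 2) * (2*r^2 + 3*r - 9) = -6*r^5 - 11*r^4 + 6*r^3 - 14*r^2 + 87*r - 18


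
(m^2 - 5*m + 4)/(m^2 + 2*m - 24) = (m - 1)/(m + 6)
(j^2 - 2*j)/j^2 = (j - 2)/j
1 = 1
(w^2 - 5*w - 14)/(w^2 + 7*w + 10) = (w - 7)/(w + 5)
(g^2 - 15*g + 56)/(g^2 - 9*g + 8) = (g - 7)/(g - 1)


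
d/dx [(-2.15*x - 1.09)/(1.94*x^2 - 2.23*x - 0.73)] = (4.171*x^2 + 4.2292*x - 0.8612)/(3.7636*x^4 - 8.6524*x^3 + 2.1405*x^2 + 3.2558*x + 0.5329)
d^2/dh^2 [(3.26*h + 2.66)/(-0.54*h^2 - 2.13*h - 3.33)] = (-(1.08*h + 2.13)*(2.16*h + 4.26)*(3.26*h + 2.66) + (10.5624*h + 16.7604)*(0.54*h^2 + 2.13*h + 3.33))/(0.54*h^2 + 2.13*h + 3.33)^3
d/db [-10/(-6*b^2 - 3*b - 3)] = 10*(-4*b - 1)/(3*(2*b^2 + b + 1)^2)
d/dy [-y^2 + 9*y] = 9 - 2*y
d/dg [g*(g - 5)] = 2*g - 5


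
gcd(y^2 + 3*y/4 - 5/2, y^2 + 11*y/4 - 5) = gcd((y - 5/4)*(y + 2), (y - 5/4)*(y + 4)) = y - 5/4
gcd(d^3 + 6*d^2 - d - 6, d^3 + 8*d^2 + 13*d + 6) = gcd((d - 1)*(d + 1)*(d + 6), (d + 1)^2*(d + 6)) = d^2 + 7*d + 6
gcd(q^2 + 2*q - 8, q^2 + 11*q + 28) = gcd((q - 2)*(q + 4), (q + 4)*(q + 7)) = q + 4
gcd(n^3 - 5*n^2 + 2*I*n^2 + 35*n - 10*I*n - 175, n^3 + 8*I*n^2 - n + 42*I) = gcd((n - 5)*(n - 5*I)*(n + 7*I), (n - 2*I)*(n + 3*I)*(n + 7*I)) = n + 7*I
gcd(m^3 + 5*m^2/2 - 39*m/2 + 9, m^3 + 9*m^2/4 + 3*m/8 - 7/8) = m - 1/2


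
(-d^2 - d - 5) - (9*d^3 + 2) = -9*d^3 - d^2 - d - 7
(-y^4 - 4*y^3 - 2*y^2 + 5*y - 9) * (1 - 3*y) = 3*y^5 + 11*y^4 + 2*y^3 - 17*y^2 + 32*y - 9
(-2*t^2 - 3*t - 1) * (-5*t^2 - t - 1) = 10*t^4 + 17*t^3 + 10*t^2 + 4*t + 1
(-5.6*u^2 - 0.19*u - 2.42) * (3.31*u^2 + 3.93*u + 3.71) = -18.536*u^4 - 22.6369*u^3 - 29.5329*u^2 - 10.2155*u - 8.9782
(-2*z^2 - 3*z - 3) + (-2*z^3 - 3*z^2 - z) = -2*z^3 - 5*z^2 - 4*z - 3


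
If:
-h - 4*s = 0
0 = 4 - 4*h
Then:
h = 1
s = -1/4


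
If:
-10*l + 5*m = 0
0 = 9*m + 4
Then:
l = -2/9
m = -4/9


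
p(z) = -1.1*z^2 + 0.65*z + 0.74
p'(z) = 0.65 - 2.2*z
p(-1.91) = -4.51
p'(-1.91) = 4.85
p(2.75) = -5.79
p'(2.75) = -5.40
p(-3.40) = -14.19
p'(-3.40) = 8.13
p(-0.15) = 0.62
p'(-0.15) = 0.98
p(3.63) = -11.40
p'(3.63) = -7.34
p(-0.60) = -0.05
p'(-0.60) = 1.97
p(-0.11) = 0.66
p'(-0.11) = 0.89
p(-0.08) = 0.68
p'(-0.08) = 0.83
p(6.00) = -34.96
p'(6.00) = -12.55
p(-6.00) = -42.76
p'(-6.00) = 13.85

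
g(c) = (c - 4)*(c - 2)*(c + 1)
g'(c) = (c - 4)*(c - 2) + (c - 4)*(c + 1) + (c - 2)*(c + 1)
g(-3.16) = -79.80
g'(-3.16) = 63.56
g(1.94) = 0.36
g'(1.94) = -6.11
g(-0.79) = 2.81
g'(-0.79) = 11.77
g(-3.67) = -116.12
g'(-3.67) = 79.11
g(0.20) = 8.21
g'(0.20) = 0.12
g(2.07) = -0.41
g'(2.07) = -5.85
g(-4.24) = -166.59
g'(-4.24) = 98.33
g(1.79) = 1.29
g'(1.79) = -6.29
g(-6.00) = -400.00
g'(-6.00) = 170.00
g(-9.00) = -1144.00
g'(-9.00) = 335.00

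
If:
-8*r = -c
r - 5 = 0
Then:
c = 40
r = 5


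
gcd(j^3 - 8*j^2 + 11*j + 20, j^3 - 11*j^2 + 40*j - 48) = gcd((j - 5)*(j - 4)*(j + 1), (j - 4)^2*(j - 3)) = j - 4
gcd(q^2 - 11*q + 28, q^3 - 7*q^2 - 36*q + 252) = q - 7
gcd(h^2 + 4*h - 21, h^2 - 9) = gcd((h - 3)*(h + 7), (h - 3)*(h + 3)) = h - 3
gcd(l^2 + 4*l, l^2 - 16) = l + 4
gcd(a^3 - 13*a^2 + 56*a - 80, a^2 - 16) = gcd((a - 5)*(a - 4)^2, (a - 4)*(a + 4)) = a - 4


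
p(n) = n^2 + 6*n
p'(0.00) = 6.00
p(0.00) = 0.00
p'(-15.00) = -24.00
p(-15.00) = 135.00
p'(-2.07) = 1.86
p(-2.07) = -8.14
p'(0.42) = 6.84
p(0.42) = 2.70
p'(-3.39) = -0.78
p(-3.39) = -8.85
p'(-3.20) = -0.40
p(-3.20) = -8.96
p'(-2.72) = 0.56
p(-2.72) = -8.92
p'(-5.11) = -4.22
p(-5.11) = -4.55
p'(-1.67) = 2.66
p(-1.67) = -7.23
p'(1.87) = 9.74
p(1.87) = 14.72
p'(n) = 2*n + 6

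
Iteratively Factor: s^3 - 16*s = (s + 4)*(s^2 - 4*s) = s*(s + 4)*(s - 4)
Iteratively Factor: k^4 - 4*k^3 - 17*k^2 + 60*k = (k)*(k^3 - 4*k^2 - 17*k + 60) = k*(k - 5)*(k^2 + k - 12) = k*(k - 5)*(k - 3)*(k + 4)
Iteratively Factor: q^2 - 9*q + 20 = (q - 5)*(q - 4)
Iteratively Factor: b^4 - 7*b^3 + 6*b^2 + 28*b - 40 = (b - 5)*(b^3 - 2*b^2 - 4*b + 8) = (b - 5)*(b - 2)*(b^2 - 4) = (b - 5)*(b - 2)*(b + 2)*(b - 2)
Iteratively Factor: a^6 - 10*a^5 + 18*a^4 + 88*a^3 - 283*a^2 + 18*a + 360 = (a - 4)*(a^5 - 6*a^4 - 6*a^3 + 64*a^2 - 27*a - 90) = (a - 4)*(a + 3)*(a^4 - 9*a^3 + 21*a^2 + a - 30) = (a - 4)*(a + 1)*(a + 3)*(a^3 - 10*a^2 + 31*a - 30) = (a - 5)*(a - 4)*(a + 1)*(a + 3)*(a^2 - 5*a + 6) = (a - 5)*(a - 4)*(a - 2)*(a + 1)*(a + 3)*(a - 3)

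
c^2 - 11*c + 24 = (c - 8)*(c - 3)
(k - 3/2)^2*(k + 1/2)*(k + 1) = k^4 - 3*k^3/2 - 7*k^2/4 + 15*k/8 + 9/8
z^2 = z^2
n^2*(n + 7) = n^3 + 7*n^2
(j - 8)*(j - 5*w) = j^2 - 5*j*w - 8*j + 40*w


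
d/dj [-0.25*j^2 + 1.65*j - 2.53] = 1.65 - 0.5*j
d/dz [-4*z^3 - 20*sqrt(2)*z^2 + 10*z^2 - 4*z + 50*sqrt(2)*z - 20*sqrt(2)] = -12*z^2 - 40*sqrt(2)*z + 20*z - 4 + 50*sqrt(2)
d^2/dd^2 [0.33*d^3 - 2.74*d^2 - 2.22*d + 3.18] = 1.98*d - 5.48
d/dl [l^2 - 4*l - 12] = 2*l - 4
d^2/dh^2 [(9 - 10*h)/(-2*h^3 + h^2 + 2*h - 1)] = 2*(4*(10*h - 9)*(-3*h^2 + h + 1)^2 + (-60*h^2 + 20*h - (6*h - 1)*(10*h - 9) + 20)*(2*h^3 - h^2 - 2*h + 1))/(2*h^3 - h^2 - 2*h + 1)^3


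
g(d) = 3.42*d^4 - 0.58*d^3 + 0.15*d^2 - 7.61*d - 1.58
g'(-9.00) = -10123.97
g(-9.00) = 22940.50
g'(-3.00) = -393.53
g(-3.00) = 315.28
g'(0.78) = -1.94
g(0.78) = -6.43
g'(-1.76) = -88.11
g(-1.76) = 48.26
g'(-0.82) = -16.57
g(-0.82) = 6.63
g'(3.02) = 354.22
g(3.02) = 245.31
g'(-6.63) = -4072.90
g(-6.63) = 6832.65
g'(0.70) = -3.56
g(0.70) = -6.21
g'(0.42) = -6.78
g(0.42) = -4.69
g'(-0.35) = -8.51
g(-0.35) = 1.18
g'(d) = 13.68*d^3 - 1.74*d^2 + 0.3*d - 7.61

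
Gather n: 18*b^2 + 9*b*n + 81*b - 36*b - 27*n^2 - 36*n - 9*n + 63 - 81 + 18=18*b^2 + 45*b - 27*n^2 + n*(9*b - 45)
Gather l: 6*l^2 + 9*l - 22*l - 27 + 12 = 6*l^2 - 13*l - 15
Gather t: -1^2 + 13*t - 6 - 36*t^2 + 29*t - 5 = -36*t^2 + 42*t - 12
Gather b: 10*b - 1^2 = 10*b - 1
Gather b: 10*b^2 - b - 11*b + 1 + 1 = 10*b^2 - 12*b + 2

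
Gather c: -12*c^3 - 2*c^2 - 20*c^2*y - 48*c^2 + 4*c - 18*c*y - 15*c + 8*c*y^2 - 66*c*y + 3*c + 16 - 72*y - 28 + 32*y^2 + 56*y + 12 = -12*c^3 + c^2*(-20*y - 50) + c*(8*y^2 - 84*y - 8) + 32*y^2 - 16*y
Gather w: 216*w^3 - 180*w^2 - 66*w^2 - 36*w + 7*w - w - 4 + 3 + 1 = 216*w^3 - 246*w^2 - 30*w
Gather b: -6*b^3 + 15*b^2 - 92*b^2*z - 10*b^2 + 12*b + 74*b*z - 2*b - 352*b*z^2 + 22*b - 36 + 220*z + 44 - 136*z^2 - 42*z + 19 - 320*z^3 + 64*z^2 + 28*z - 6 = -6*b^3 + b^2*(5 - 92*z) + b*(-352*z^2 + 74*z + 32) - 320*z^3 - 72*z^2 + 206*z + 21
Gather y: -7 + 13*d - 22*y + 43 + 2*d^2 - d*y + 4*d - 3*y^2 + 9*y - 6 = 2*d^2 + 17*d - 3*y^2 + y*(-d - 13) + 30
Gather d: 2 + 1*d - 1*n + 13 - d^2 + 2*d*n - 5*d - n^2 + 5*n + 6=-d^2 + d*(2*n - 4) - n^2 + 4*n + 21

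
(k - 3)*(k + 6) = k^2 + 3*k - 18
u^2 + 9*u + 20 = (u + 4)*(u + 5)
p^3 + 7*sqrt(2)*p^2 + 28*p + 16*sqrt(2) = (p + sqrt(2))*(p + 2*sqrt(2))*(p + 4*sqrt(2))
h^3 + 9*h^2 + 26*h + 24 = (h + 2)*(h + 3)*(h + 4)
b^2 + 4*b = b*(b + 4)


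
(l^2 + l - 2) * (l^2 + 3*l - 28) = l^4 + 4*l^3 - 27*l^2 - 34*l + 56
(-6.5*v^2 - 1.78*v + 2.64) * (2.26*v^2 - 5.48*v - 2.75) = -14.69*v^4 + 31.5972*v^3 + 33.5958*v^2 - 9.5722*v - 7.26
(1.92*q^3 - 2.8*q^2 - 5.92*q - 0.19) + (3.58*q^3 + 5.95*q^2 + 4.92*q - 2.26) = 5.5*q^3 + 3.15*q^2 - 1.0*q - 2.45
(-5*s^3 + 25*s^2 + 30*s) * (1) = -5*s^3 + 25*s^2 + 30*s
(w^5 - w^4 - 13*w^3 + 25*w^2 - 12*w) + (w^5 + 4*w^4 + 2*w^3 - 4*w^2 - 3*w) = 2*w^5 + 3*w^4 - 11*w^3 + 21*w^2 - 15*w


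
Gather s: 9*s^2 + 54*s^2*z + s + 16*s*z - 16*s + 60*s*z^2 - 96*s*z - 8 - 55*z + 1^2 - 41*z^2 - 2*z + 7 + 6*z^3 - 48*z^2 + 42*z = s^2*(54*z + 9) + s*(60*z^2 - 80*z - 15) + 6*z^3 - 89*z^2 - 15*z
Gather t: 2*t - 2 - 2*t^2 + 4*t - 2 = -2*t^2 + 6*t - 4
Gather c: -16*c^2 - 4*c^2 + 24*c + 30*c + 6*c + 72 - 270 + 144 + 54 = -20*c^2 + 60*c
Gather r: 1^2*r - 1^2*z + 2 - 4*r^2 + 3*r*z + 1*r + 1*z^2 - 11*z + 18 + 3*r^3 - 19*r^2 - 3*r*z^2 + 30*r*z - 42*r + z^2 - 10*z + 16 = 3*r^3 - 23*r^2 + r*(-3*z^2 + 33*z - 40) + 2*z^2 - 22*z + 36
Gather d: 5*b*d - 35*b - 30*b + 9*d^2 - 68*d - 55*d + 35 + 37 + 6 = -65*b + 9*d^2 + d*(5*b - 123) + 78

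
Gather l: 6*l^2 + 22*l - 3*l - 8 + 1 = 6*l^2 + 19*l - 7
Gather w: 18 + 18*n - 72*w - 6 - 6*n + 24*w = 12*n - 48*w + 12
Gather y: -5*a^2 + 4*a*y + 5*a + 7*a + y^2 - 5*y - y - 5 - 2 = -5*a^2 + 12*a + y^2 + y*(4*a - 6) - 7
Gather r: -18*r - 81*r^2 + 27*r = -81*r^2 + 9*r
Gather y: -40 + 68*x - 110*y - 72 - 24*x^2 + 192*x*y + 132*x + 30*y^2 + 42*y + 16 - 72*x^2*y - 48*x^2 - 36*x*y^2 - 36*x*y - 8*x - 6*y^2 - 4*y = -72*x^2 + 192*x + y^2*(24 - 36*x) + y*(-72*x^2 + 156*x - 72) - 96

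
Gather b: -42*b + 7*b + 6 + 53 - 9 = 50 - 35*b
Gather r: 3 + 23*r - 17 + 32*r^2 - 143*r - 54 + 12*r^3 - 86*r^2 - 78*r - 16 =12*r^3 - 54*r^2 - 198*r - 84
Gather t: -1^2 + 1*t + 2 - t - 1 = 0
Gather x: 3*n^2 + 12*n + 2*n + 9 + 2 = 3*n^2 + 14*n + 11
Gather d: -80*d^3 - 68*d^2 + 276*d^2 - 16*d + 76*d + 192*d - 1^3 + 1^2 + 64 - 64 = -80*d^3 + 208*d^2 + 252*d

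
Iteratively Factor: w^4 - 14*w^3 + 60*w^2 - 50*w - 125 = (w - 5)*(w^3 - 9*w^2 + 15*w + 25) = (w - 5)^2*(w^2 - 4*w - 5) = (w - 5)^3*(w + 1)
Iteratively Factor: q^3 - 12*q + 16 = (q + 4)*(q^2 - 4*q + 4) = (q - 2)*(q + 4)*(q - 2)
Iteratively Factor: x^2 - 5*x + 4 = (x - 1)*(x - 4)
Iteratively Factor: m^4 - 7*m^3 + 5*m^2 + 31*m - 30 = (m + 2)*(m^3 - 9*m^2 + 23*m - 15) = (m - 5)*(m + 2)*(m^2 - 4*m + 3) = (m - 5)*(m - 3)*(m + 2)*(m - 1)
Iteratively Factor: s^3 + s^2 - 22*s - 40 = (s + 4)*(s^2 - 3*s - 10) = (s - 5)*(s + 4)*(s + 2)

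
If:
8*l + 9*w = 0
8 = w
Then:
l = -9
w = 8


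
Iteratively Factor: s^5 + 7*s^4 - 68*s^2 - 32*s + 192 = (s - 2)*(s^4 + 9*s^3 + 18*s^2 - 32*s - 96) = (s - 2)*(s + 4)*(s^3 + 5*s^2 - 2*s - 24) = (s - 2)*(s + 4)^2*(s^2 + s - 6) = (s - 2)*(s + 3)*(s + 4)^2*(s - 2)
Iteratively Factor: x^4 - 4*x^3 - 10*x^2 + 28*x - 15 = (x - 1)*(x^3 - 3*x^2 - 13*x + 15) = (x - 5)*(x - 1)*(x^2 + 2*x - 3) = (x - 5)*(x - 1)^2*(x + 3)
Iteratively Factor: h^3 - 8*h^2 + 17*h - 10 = (h - 2)*(h^2 - 6*h + 5) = (h - 2)*(h - 1)*(h - 5)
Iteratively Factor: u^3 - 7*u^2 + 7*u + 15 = (u - 5)*(u^2 - 2*u - 3) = (u - 5)*(u + 1)*(u - 3)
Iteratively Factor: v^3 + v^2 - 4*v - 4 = (v - 2)*(v^2 + 3*v + 2) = (v - 2)*(v + 1)*(v + 2)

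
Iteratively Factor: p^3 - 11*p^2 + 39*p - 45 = (p - 3)*(p^2 - 8*p + 15) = (p - 5)*(p - 3)*(p - 3)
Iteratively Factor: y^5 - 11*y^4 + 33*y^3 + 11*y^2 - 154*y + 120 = (y - 4)*(y^4 - 7*y^3 + 5*y^2 + 31*y - 30) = (y - 4)*(y + 2)*(y^3 - 9*y^2 + 23*y - 15) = (y - 5)*(y - 4)*(y + 2)*(y^2 - 4*y + 3) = (y - 5)*(y - 4)*(y - 3)*(y + 2)*(y - 1)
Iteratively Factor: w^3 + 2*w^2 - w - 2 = (w + 1)*(w^2 + w - 2) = (w + 1)*(w + 2)*(w - 1)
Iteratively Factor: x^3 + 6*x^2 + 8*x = (x)*(x^2 + 6*x + 8) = x*(x + 2)*(x + 4)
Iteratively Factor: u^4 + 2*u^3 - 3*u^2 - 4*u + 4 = (u - 1)*(u^3 + 3*u^2 - 4) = (u - 1)*(u + 2)*(u^2 + u - 2) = (u - 1)*(u + 2)^2*(u - 1)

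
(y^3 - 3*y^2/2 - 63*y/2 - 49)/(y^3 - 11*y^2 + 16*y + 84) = (y + 7/2)/(y - 6)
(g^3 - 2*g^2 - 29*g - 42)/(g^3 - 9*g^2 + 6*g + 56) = (g + 3)/(g - 4)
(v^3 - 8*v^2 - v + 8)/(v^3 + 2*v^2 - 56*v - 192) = (v^2 - 1)/(v^2 + 10*v + 24)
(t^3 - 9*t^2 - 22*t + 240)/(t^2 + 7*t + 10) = (t^2 - 14*t + 48)/(t + 2)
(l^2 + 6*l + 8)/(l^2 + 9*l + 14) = (l + 4)/(l + 7)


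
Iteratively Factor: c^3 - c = (c)*(c^2 - 1) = c*(c + 1)*(c - 1)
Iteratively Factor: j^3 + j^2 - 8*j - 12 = (j + 2)*(j^2 - j - 6) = (j + 2)^2*(j - 3)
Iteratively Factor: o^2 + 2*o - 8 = (o + 4)*(o - 2)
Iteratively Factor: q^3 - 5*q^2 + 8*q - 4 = (q - 2)*(q^2 - 3*q + 2) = (q - 2)^2*(q - 1)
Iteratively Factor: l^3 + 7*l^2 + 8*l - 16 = (l - 1)*(l^2 + 8*l + 16) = (l - 1)*(l + 4)*(l + 4)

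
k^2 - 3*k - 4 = (k - 4)*(k + 1)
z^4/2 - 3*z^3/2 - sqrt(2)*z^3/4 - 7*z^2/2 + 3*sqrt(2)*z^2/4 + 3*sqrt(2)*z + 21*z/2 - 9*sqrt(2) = (z/2 + sqrt(2))*(z - 3)*(z - 3*sqrt(2)/2)*(z - sqrt(2))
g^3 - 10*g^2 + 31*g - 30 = (g - 5)*(g - 3)*(g - 2)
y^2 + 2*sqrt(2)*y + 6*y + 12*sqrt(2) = (y + 6)*(y + 2*sqrt(2))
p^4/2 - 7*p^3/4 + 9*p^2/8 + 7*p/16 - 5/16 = (p/2 + 1/4)*(p - 5/2)*(p - 1)*(p - 1/2)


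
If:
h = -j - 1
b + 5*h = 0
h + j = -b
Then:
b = 1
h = -1/5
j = -4/5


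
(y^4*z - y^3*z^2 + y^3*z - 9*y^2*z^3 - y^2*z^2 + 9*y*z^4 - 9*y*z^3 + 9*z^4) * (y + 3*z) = y^5*z + 2*y^4*z^2 + y^4*z - 12*y^3*z^3 + 2*y^3*z^2 - 18*y^2*z^4 - 12*y^2*z^3 + 27*y*z^5 - 18*y*z^4 + 27*z^5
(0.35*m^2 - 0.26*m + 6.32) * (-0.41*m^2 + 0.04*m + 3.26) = -0.1435*m^4 + 0.1206*m^3 - 1.4606*m^2 - 0.5948*m + 20.6032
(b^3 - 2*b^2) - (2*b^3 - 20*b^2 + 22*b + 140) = -b^3 + 18*b^2 - 22*b - 140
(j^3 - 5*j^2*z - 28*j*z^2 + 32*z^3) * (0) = 0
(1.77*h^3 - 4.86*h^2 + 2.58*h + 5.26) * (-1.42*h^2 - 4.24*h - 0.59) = -2.5134*h^5 - 0.6036*h^4 + 15.8985*h^3 - 15.541*h^2 - 23.8246*h - 3.1034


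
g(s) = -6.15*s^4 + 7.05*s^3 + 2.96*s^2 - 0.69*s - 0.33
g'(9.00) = -16167.66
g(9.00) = -34977.48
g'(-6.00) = 6038.79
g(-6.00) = -9382.83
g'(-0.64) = 10.63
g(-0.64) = -1.56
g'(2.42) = -211.14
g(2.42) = -95.68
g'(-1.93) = 243.52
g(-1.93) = -123.99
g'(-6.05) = 6185.19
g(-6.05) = -9688.42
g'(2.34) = -186.23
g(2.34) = -79.80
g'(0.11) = 0.18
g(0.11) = -0.36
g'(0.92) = 3.50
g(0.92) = 2.62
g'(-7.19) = 10193.81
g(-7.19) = -18898.59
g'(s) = -24.6*s^3 + 21.15*s^2 + 5.92*s - 0.69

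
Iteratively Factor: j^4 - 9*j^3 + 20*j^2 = (j - 5)*(j^3 - 4*j^2) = j*(j - 5)*(j^2 - 4*j) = j^2*(j - 5)*(j - 4)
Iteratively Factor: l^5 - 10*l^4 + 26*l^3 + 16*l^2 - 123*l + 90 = (l - 3)*(l^4 - 7*l^3 + 5*l^2 + 31*l - 30) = (l - 5)*(l - 3)*(l^3 - 2*l^2 - 5*l + 6) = (l - 5)*(l - 3)^2*(l^2 + l - 2) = (l - 5)*(l - 3)^2*(l + 2)*(l - 1)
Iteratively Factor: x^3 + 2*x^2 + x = (x)*(x^2 + 2*x + 1) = x*(x + 1)*(x + 1)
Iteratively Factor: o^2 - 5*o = (o)*(o - 5)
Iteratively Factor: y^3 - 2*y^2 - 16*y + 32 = (y + 4)*(y^2 - 6*y + 8) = (y - 2)*(y + 4)*(y - 4)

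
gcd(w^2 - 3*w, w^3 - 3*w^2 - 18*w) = w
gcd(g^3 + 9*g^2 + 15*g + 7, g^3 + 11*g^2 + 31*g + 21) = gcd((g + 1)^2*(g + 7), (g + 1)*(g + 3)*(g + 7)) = g^2 + 8*g + 7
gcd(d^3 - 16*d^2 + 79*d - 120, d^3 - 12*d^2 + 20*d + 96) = d - 8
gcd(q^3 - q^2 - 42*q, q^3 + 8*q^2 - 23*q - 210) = q + 6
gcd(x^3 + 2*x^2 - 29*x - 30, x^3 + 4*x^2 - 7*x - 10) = x + 1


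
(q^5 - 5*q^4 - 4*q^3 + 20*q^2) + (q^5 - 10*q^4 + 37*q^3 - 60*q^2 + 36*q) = 2*q^5 - 15*q^4 + 33*q^3 - 40*q^2 + 36*q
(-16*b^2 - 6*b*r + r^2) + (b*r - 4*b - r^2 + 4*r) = -16*b^2 - 5*b*r - 4*b + 4*r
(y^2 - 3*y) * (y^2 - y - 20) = y^4 - 4*y^3 - 17*y^2 + 60*y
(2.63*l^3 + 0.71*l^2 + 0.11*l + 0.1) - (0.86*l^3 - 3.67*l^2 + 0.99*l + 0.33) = 1.77*l^3 + 4.38*l^2 - 0.88*l - 0.23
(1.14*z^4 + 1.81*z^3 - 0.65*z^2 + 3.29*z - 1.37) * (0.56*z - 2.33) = 0.6384*z^5 - 1.6426*z^4 - 4.5813*z^3 + 3.3569*z^2 - 8.4329*z + 3.1921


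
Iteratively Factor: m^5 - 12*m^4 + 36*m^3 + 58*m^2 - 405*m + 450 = (m - 5)*(m^4 - 7*m^3 + m^2 + 63*m - 90) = (m - 5)*(m - 2)*(m^3 - 5*m^2 - 9*m + 45) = (m - 5)*(m - 3)*(m - 2)*(m^2 - 2*m - 15) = (m - 5)*(m - 3)*(m - 2)*(m + 3)*(m - 5)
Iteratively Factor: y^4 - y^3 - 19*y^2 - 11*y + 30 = (y + 2)*(y^3 - 3*y^2 - 13*y + 15) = (y - 5)*(y + 2)*(y^2 + 2*y - 3) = (y - 5)*(y - 1)*(y + 2)*(y + 3)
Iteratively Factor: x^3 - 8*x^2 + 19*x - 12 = (x - 1)*(x^2 - 7*x + 12) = (x - 3)*(x - 1)*(x - 4)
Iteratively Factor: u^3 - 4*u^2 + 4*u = (u - 2)*(u^2 - 2*u) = u*(u - 2)*(u - 2)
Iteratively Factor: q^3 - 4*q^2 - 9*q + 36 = (q + 3)*(q^2 - 7*q + 12) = (q - 3)*(q + 3)*(q - 4)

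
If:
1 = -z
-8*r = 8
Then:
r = -1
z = -1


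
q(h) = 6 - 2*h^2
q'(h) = -4*h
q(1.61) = 0.82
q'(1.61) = -6.44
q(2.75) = -9.12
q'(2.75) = -11.00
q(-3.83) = -23.34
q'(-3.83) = 15.32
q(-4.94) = -42.81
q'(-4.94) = 19.76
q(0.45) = 5.60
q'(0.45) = -1.80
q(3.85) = -23.64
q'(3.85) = -15.40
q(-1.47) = 1.68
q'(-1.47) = 5.88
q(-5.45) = -53.40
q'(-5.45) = 21.80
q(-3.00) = -12.00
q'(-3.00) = 12.00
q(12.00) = -282.00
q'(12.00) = -48.00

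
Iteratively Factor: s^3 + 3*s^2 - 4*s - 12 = (s + 3)*(s^2 - 4) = (s - 2)*(s + 3)*(s + 2)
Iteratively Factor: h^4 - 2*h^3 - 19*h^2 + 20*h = (h)*(h^3 - 2*h^2 - 19*h + 20) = h*(h - 1)*(h^2 - h - 20) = h*(h - 1)*(h + 4)*(h - 5)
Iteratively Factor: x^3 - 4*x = (x - 2)*(x^2 + 2*x) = (x - 2)*(x + 2)*(x)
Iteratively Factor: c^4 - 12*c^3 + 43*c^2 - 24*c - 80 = (c - 5)*(c^3 - 7*c^2 + 8*c + 16) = (c - 5)*(c + 1)*(c^2 - 8*c + 16) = (c - 5)*(c - 4)*(c + 1)*(c - 4)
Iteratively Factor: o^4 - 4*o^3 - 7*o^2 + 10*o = (o + 2)*(o^3 - 6*o^2 + 5*o) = o*(o + 2)*(o^2 - 6*o + 5) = o*(o - 5)*(o + 2)*(o - 1)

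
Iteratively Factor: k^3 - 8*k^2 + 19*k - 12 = (k - 1)*(k^2 - 7*k + 12) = (k - 3)*(k - 1)*(k - 4)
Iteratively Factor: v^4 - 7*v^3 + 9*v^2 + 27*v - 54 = (v - 3)*(v^3 - 4*v^2 - 3*v + 18) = (v - 3)^2*(v^2 - v - 6) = (v - 3)^3*(v + 2)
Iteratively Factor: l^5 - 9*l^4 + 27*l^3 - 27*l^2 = (l - 3)*(l^4 - 6*l^3 + 9*l^2) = l*(l - 3)*(l^3 - 6*l^2 + 9*l) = l*(l - 3)^2*(l^2 - 3*l) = l^2*(l - 3)^2*(l - 3)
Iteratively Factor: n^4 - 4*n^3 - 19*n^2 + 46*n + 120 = (n - 5)*(n^3 + n^2 - 14*n - 24) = (n - 5)*(n - 4)*(n^2 + 5*n + 6) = (n - 5)*(n - 4)*(n + 2)*(n + 3)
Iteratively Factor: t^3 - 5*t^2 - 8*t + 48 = (t - 4)*(t^2 - t - 12) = (t - 4)*(t + 3)*(t - 4)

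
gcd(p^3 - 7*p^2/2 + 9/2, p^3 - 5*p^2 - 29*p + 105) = p - 3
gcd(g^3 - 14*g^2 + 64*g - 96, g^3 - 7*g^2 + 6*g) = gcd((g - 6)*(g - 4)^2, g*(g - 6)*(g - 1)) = g - 6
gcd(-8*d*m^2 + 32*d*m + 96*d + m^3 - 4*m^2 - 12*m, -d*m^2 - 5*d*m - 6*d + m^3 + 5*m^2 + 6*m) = m + 2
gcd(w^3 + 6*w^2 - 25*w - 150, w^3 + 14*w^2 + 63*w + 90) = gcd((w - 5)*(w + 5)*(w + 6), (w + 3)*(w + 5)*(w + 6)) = w^2 + 11*w + 30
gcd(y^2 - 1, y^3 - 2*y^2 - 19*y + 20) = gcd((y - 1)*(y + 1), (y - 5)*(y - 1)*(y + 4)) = y - 1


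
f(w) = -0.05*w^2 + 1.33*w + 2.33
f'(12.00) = 0.13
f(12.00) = 11.09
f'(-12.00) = 2.53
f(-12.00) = -20.83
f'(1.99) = 1.13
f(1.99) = 4.78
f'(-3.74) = 1.70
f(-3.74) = -3.34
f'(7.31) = 0.60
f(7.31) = 9.38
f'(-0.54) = 1.38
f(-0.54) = 1.60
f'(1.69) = 1.16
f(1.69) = 4.43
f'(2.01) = 1.13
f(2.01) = 4.80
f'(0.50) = 1.28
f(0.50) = 2.98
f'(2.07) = 1.12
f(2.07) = 4.87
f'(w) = 1.33 - 0.1*w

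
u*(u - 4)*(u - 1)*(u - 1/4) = u^4 - 21*u^3/4 + 21*u^2/4 - u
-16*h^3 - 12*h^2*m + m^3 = (-4*h + m)*(2*h + m)^2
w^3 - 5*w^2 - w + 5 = (w - 5)*(w - 1)*(w + 1)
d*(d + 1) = d^2 + d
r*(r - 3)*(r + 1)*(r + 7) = r^4 + 5*r^3 - 17*r^2 - 21*r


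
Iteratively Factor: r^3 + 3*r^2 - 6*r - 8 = (r + 4)*(r^2 - r - 2) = (r + 1)*(r + 4)*(r - 2)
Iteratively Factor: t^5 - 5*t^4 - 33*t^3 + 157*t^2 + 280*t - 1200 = (t + 4)*(t^4 - 9*t^3 + 3*t^2 + 145*t - 300) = (t - 5)*(t + 4)*(t^3 - 4*t^2 - 17*t + 60) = (t - 5)*(t - 3)*(t + 4)*(t^2 - t - 20) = (t - 5)^2*(t - 3)*(t + 4)*(t + 4)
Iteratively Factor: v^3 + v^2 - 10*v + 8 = (v - 2)*(v^2 + 3*v - 4) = (v - 2)*(v + 4)*(v - 1)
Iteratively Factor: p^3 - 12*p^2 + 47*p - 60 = (p - 3)*(p^2 - 9*p + 20) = (p - 4)*(p - 3)*(p - 5)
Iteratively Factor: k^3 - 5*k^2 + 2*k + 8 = (k - 4)*(k^2 - k - 2) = (k - 4)*(k - 2)*(k + 1)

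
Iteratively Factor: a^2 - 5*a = (a)*(a - 5)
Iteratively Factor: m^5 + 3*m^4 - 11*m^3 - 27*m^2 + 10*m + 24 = (m + 4)*(m^4 - m^3 - 7*m^2 + m + 6) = (m + 2)*(m + 4)*(m^3 - 3*m^2 - m + 3) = (m - 1)*(m + 2)*(m + 4)*(m^2 - 2*m - 3) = (m - 1)*(m + 1)*(m + 2)*(m + 4)*(m - 3)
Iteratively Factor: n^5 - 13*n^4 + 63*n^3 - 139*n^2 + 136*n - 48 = (n - 1)*(n^4 - 12*n^3 + 51*n^2 - 88*n + 48) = (n - 3)*(n - 1)*(n^3 - 9*n^2 + 24*n - 16) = (n - 3)*(n - 1)^2*(n^2 - 8*n + 16) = (n - 4)*(n - 3)*(n - 1)^2*(n - 4)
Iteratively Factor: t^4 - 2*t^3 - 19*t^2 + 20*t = (t)*(t^3 - 2*t^2 - 19*t + 20) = t*(t + 4)*(t^2 - 6*t + 5) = t*(t - 5)*(t + 4)*(t - 1)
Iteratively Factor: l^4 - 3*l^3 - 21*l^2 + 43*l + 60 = (l - 3)*(l^3 - 21*l - 20) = (l - 5)*(l - 3)*(l^2 + 5*l + 4) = (l - 5)*(l - 3)*(l + 4)*(l + 1)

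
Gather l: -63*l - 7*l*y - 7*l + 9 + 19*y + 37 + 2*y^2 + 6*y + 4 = l*(-7*y - 70) + 2*y^2 + 25*y + 50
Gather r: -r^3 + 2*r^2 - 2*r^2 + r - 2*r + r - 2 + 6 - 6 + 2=-r^3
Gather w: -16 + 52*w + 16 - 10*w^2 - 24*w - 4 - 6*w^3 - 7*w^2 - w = -6*w^3 - 17*w^2 + 27*w - 4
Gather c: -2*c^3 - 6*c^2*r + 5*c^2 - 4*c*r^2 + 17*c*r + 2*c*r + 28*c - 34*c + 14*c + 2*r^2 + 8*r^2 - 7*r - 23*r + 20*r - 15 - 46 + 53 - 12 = -2*c^3 + c^2*(5 - 6*r) + c*(-4*r^2 + 19*r + 8) + 10*r^2 - 10*r - 20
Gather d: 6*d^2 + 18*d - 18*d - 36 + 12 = 6*d^2 - 24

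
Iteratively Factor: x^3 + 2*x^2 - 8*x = (x + 4)*(x^2 - 2*x) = x*(x + 4)*(x - 2)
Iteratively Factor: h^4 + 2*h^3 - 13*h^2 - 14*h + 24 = (h - 1)*(h^3 + 3*h^2 - 10*h - 24) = (h - 1)*(h + 2)*(h^2 + h - 12) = (h - 1)*(h + 2)*(h + 4)*(h - 3)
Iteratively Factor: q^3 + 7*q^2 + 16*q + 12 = (q + 2)*(q^2 + 5*q + 6) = (q + 2)*(q + 3)*(q + 2)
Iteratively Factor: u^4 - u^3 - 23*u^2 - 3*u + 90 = (u + 3)*(u^3 - 4*u^2 - 11*u + 30) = (u - 2)*(u + 3)*(u^2 - 2*u - 15) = (u - 5)*(u - 2)*(u + 3)*(u + 3)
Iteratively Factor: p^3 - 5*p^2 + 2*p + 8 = (p - 4)*(p^2 - p - 2) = (p - 4)*(p + 1)*(p - 2)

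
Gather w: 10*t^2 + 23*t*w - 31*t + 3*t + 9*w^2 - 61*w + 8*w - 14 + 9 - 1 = 10*t^2 - 28*t + 9*w^2 + w*(23*t - 53) - 6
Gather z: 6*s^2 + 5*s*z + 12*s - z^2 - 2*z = 6*s^2 + 12*s - z^2 + z*(5*s - 2)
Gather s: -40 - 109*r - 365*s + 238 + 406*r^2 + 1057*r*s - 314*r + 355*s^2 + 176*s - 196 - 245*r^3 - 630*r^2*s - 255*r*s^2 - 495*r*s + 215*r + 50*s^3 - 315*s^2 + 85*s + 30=-245*r^3 + 406*r^2 - 208*r + 50*s^3 + s^2*(40 - 255*r) + s*(-630*r^2 + 562*r - 104) + 32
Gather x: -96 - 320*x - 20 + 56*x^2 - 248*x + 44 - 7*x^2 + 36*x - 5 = 49*x^2 - 532*x - 77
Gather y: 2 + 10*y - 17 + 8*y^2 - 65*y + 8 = 8*y^2 - 55*y - 7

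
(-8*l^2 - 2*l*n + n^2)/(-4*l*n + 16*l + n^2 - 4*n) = (2*l + n)/(n - 4)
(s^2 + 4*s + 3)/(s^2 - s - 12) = (s + 1)/(s - 4)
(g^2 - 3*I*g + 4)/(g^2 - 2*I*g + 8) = (g + I)/(g + 2*I)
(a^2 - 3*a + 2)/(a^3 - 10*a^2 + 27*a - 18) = (a - 2)/(a^2 - 9*a + 18)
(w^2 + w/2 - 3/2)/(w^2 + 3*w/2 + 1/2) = (2*w^2 + w - 3)/(2*w^2 + 3*w + 1)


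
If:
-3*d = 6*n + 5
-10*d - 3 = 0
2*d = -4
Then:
No Solution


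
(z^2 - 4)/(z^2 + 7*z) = (z^2 - 4)/(z*(z + 7))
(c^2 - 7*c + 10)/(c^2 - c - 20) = (c - 2)/(c + 4)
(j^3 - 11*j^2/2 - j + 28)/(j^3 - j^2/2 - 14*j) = (2*j^2 - 3*j - 14)/(j*(2*j + 7))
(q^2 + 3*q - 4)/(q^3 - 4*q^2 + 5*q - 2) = (q + 4)/(q^2 - 3*q + 2)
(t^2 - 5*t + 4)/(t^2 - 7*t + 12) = (t - 1)/(t - 3)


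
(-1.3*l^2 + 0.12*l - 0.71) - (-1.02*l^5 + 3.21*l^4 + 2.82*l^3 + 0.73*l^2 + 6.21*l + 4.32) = 1.02*l^5 - 3.21*l^4 - 2.82*l^3 - 2.03*l^2 - 6.09*l - 5.03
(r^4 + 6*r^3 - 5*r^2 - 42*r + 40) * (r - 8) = r^5 - 2*r^4 - 53*r^3 - 2*r^2 + 376*r - 320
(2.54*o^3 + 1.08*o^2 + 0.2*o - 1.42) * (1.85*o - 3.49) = 4.699*o^4 - 6.8666*o^3 - 3.3992*o^2 - 3.325*o + 4.9558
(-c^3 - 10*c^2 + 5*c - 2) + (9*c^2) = -c^3 - c^2 + 5*c - 2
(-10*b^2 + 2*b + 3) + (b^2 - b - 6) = -9*b^2 + b - 3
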